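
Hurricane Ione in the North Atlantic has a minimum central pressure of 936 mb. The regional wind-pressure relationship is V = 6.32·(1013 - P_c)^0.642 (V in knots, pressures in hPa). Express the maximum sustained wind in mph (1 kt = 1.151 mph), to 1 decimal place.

118.3 mph

ΔP = 1013 − 936 = 77 mb.
V ≈ 6.32 × 77^0.642 = 6.32 × 16.260 ≈ 102.765 kt.
102.765 × 1.151 ≈ 118.28 mph → 118.3 mph.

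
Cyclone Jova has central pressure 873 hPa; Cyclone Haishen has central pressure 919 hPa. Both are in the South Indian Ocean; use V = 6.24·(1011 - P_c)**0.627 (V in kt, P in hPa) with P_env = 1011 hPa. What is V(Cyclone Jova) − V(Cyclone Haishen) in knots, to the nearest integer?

31 kt

Cyclone Jova: ΔP = 138; V ≈ 6.24 × 138^0.627 ≈ 137.05 kt.
Cyclone Haishen: ΔP = 92; V ≈ 6.24 × 92^0.627 ≈ 106.29 kt.
Difference ≈ 137.05 − 106.29 = 30.76 → 31 kt.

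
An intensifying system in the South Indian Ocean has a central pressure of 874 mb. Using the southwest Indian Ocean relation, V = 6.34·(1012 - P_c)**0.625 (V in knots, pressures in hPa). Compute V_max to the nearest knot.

138 kt

ΔP = 1012 − 874 = 138 mb.
138^0.625 ≈ 21.748.
V ≈ 6.34 × 21.748 ≈ 137.9 kt.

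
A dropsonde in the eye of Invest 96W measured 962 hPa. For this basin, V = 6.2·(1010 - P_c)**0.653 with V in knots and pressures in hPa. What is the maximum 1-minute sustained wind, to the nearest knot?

78 kt

ΔP = 1010 − 962 = 48 hPa.
48^0.653 ≈ 12.527.
V ≈ 6.2 × 12.527 ≈ 77.7 kt.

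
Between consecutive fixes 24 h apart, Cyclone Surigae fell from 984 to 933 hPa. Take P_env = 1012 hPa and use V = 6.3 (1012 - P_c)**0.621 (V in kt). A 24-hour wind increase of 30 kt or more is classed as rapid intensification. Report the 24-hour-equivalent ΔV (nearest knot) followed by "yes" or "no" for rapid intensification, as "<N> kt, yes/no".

V₁: ΔP = 28, V ≈ 6.3 × 28^0.621 ≈ 49.89 kt.
V₂: ΔP = 79, V ≈ 6.3 × 79^0.621 ≈ 95.01 kt.
ΔV over 24 h = 45.12 kt → 24 h equivalent = 45.12 × 24/24 ≈ 45.12 kt.
45 kt ≥ 30 kt ⇒ rapid intensification.

45 kt, yes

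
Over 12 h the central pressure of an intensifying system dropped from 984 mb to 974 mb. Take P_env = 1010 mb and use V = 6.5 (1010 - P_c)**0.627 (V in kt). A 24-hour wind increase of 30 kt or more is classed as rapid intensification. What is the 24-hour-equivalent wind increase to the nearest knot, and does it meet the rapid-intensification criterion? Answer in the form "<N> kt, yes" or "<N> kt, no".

V₁: ΔP = 26, V ≈ 6.5 × 26^0.627 ≈ 50.13 kt.
V₂: ΔP = 36, V ≈ 6.5 × 36^0.627 ≈ 61.48 kt.
ΔV over 12 h = 11.35 kt → 24 h equivalent = 11.35 × 24/12 ≈ 22.70 kt.
23 kt < 30 kt ⇒ not rapid intensification.

23 kt, no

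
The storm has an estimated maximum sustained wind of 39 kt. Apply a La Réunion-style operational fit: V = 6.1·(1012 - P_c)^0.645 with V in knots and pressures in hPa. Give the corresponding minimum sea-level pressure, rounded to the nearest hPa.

994 hPa

ΔP = (V / 6.1)^(1/0.645) = (39/6.1)^1.550.
39/6.1 = 6.393; 6.393^1.550 ≈ 17.75 hPa.
P_c = 1012 − 17.75 = 994.25 ≈ 994 hPa.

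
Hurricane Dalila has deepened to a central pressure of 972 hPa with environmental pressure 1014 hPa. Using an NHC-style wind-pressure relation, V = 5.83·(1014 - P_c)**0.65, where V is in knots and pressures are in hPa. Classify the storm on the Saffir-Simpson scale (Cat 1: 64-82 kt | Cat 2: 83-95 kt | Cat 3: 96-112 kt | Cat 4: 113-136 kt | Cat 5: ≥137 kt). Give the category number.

1

ΔP = 1014 − 972 = 42 hPa.
V ≈ 5.83 × 42^0.65 = 5.83 × 11.35 ≈ 66 kt.
66 kt falls in the Category 1 band.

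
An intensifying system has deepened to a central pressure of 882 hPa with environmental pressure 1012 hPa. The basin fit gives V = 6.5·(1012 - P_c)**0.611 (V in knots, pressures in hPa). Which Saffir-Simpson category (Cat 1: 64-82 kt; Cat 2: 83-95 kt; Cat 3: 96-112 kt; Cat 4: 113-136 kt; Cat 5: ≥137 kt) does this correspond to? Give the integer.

ΔP = 1012 − 882 = 130 hPa.
V ≈ 6.5 × 130^0.611 = 6.5 × 19.57 ≈ 127 kt.
127 kt falls in the Category 4 band.

4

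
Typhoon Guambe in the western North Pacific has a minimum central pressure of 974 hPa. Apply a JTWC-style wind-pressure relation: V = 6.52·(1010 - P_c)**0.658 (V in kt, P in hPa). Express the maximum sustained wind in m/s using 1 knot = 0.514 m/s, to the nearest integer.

ΔP = 1010 − 974 = 36 hPa.
V ≈ 6.52 × 36^0.658 = 6.52 × 10.569 ≈ 68.912 kt.
68.912 × 0.514 ≈ 35.42 m/s → 35 m/s.

35 m/s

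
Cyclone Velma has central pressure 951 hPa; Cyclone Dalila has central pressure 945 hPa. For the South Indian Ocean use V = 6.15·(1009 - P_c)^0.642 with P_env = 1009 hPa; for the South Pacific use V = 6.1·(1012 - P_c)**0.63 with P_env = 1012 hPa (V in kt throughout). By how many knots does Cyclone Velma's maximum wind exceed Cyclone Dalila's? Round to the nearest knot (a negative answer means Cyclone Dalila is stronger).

-3 kt

Cyclone Velma: ΔP = 58; V ≈ 6.15 × 58^0.642 ≈ 83.37 kt.
Cyclone Dalila: ΔP = 67; V ≈ 6.1 × 67^0.63 ≈ 86.25 kt.
Difference ≈ 83.37 − 86.25 = -2.88 → -3 kt.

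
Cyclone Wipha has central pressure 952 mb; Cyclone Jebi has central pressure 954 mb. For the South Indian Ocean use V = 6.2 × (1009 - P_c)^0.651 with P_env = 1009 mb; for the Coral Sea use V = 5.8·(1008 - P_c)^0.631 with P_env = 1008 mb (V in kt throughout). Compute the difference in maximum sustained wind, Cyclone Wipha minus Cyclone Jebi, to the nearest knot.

Cyclone Wipha: ΔP = 57; V ≈ 6.2 × 57^0.651 ≈ 86.19 kt.
Cyclone Jebi: ΔP = 54; V ≈ 5.8 × 54^0.631 ≈ 71.87 kt.
Difference ≈ 86.19 − 71.87 = 14.32 → 14 kt.

14 kt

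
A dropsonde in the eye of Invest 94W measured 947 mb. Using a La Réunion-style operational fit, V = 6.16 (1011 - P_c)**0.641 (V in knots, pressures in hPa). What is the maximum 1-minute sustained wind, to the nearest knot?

89 kt

ΔP = 1011 − 947 = 64 mb.
64^0.641 ≈ 14.380.
V ≈ 6.16 × 14.380 ≈ 88.6 kt.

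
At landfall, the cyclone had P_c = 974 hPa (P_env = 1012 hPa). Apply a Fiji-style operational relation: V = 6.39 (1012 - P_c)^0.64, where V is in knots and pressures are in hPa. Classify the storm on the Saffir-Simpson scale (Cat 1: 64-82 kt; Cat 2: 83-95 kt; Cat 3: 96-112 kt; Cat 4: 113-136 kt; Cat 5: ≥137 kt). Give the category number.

ΔP = 1012 − 974 = 38 hPa.
V ≈ 6.39 × 38^0.64 = 6.39 × 10.26 ≈ 66 kt.
66 kt falls in the Category 1 band.

1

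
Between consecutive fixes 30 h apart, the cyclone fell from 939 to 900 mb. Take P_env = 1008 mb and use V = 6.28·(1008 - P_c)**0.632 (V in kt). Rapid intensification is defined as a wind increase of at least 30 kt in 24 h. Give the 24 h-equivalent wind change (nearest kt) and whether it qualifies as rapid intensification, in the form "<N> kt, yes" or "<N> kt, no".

24 kt, no

V₁: ΔP = 69, V ≈ 6.28 × 69^0.632 ≈ 91.22 kt.
V₂: ΔP = 108, V ≈ 6.28 × 108^0.632 ≈ 121.08 kt.
ΔV over 30 h = 29.86 kt → 24 h equivalent = 29.86 × 24/30 ≈ 23.89 kt.
24 kt < 30 kt ⇒ not rapid intensification.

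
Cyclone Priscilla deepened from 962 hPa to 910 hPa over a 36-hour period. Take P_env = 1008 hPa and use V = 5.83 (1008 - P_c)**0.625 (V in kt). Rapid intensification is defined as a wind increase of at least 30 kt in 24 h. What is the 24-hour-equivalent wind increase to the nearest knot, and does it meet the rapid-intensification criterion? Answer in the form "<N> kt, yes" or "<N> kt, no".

26 kt, no

V₁: ΔP = 46, V ≈ 5.83 × 46^0.625 ≈ 63.81 kt.
V₂: ΔP = 98, V ≈ 5.83 × 98^0.625 ≈ 102.37 kt.
ΔV over 36 h = 38.56 kt → 24 h equivalent = 38.56 × 24/36 ≈ 25.71 kt.
26 kt < 30 kt ⇒ not rapid intensification.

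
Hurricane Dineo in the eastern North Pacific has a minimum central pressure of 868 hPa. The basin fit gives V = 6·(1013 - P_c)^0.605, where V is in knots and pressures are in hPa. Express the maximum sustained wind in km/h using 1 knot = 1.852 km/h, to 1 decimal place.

ΔP = 1013 − 868 = 145 hPa.
V ≈ 6 × 145^0.605 = 6 × 20.306 ≈ 121.837 kt.
121.837 × 1.852 ≈ 225.64 km/h → 225.6 km/h.

225.6 km/h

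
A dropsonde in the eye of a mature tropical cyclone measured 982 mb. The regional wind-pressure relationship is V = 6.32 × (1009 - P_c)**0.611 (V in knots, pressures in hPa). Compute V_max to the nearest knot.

ΔP = 1009 − 982 = 27 mb.
27^0.611 ≈ 7.491.
V ≈ 6.32 × 7.491 ≈ 47.3 kt.

47 kt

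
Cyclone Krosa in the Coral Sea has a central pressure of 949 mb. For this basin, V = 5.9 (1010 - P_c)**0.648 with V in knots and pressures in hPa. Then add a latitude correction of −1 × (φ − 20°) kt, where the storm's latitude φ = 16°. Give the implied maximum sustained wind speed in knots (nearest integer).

ΔP = 1010 − 949 = 61 mb.
61^0.648 ≈ 14.351.
V ≈ 5.9 × 14.351 ≈ 84.7 kt.
Latitude correction: −1 × (16 − 20) = 4 kt.
Corrected V ≈ 88.7 kt → 89 kt.

89 kt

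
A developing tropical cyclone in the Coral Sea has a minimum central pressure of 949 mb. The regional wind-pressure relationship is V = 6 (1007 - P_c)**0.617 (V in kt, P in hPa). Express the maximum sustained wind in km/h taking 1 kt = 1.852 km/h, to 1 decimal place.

136.1 km/h

ΔP = 1007 − 949 = 58 mb.
V ≈ 6 × 58^0.617 = 6 × 12.247 ≈ 73.483 kt.
73.483 × 1.852 ≈ 136.09 km/h → 136.1 km/h.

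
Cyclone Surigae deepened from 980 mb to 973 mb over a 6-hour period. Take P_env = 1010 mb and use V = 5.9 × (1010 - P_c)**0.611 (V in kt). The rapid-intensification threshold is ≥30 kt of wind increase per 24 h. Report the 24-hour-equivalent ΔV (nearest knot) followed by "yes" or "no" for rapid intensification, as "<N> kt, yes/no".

26 kt, no

V₁: ΔP = 30, V ≈ 5.9 × 30^0.611 ≈ 47.14 kt.
V₂: ΔP = 37, V ≈ 5.9 × 37^0.611 ≈ 53.58 kt.
ΔV over 6 h = 6.44 kt → 24 h equivalent = 6.44 × 24/6 ≈ 25.76 kt.
26 kt < 30 kt ⇒ not rapid intensification.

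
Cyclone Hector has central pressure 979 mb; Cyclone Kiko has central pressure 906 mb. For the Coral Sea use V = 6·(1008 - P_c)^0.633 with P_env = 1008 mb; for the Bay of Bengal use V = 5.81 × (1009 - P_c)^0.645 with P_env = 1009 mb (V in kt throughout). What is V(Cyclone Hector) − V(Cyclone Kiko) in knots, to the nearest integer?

Cyclone Hector: ΔP = 29; V ≈ 6 × 29^0.633 ≈ 50.56 kt.
Cyclone Kiko: ΔP = 103; V ≈ 5.81 × 103^0.645 ≈ 115.47 kt.
Difference ≈ 50.56 − 115.47 = -64.91 → -65 kt.

-65 kt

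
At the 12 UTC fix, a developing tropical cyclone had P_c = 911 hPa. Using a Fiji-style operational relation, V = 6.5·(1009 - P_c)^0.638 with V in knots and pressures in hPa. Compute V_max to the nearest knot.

121 kt

ΔP = 1009 − 911 = 98 hPa.
98^0.638 ≈ 18.638.
V ≈ 6.5 × 18.638 ≈ 121.1 kt.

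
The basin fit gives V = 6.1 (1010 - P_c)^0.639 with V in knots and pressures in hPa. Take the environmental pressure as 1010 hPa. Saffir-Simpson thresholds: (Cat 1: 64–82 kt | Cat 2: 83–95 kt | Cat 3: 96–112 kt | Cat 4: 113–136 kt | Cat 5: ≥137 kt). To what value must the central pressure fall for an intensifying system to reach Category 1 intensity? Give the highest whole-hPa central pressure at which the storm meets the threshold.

970 hPa

Category 1 begins at V = 64 kt.
Required ΔP = (64/6.1)^(1/0.639) = 10.492^1.565 ≈ 39.59 hPa.
P_c ≤ 1010 − 39.59 = 970.41, so the highest integer P_c is 970 hPa.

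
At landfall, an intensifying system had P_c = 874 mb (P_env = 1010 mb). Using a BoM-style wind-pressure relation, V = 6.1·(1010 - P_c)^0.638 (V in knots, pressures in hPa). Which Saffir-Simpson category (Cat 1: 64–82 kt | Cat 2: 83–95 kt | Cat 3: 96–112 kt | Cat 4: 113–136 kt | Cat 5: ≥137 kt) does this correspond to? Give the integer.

ΔP = 1010 − 874 = 136 mb.
V ≈ 6.1 × 136^0.638 = 6.1 × 22.97 ≈ 140 kt.
140 kt falls in the Category 5 band.

5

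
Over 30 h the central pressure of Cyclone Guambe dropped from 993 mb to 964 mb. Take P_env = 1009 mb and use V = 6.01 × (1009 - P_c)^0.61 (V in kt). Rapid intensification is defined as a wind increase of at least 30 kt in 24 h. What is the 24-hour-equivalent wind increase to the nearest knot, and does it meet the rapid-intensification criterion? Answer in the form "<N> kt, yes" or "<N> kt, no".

23 kt, no

V₁: ΔP = 16, V ≈ 6.01 × 16^0.61 ≈ 32.61 kt.
V₂: ΔP = 45, V ≈ 6.01 × 45^0.61 ≈ 61.28 kt.
ΔV over 30 h = 28.67 kt → 24 h equivalent = 28.67 × 24/30 ≈ 22.94 kt.
23 kt < 30 kt ⇒ not rapid intensification.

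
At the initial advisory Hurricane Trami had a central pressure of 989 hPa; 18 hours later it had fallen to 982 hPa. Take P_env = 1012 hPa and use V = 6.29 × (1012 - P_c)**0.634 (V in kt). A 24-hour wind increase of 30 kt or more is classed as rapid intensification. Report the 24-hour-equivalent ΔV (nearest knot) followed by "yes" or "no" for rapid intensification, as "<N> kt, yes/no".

V₁: ΔP = 23, V ≈ 6.29 × 23^0.634 ≈ 45.92 kt.
V₂: ΔP = 30, V ≈ 6.29 × 30^0.634 ≈ 54.34 kt.
ΔV over 18 h = 8.42 kt → 24 h equivalent = 8.42 × 24/18 ≈ 11.23 kt.
11 kt < 30 kt ⇒ not rapid intensification.

11 kt, no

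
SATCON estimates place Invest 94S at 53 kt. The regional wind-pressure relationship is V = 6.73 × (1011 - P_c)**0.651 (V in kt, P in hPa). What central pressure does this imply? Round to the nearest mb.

ΔP = (V / 6.73)^(1/0.651) = (53/6.73)^1.536.
53/6.73 = 7.875; 7.875^1.536 ≈ 23.81 mb.
P_c = 1011 − 23.81 = 987.19 ≈ 987 mb.

987 mb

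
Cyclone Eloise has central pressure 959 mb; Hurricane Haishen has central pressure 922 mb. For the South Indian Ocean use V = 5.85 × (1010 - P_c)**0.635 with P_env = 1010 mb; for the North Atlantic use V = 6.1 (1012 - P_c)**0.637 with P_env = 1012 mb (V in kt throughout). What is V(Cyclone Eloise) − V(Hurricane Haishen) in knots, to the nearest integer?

Cyclone Eloise: ΔP = 51; V ≈ 5.85 × 51^0.635 ≈ 71.03 kt.
Hurricane Haishen: ΔP = 90; V ≈ 6.1 × 90^0.637 ≈ 107.20 kt.
Difference ≈ 71.03 − 107.20 = -36.17 → -36 kt.

-36 kt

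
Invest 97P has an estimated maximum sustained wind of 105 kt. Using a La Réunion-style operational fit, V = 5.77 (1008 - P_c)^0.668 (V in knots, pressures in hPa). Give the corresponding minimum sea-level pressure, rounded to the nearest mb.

931 mb

ΔP = (V / 5.77)^(1/0.668) = (105/5.77)^1.497.
105/5.77 = 18.198; 18.198^1.497 ≈ 76.96 mb.
P_c = 1008 − 76.96 = 931.04 ≈ 931 mb.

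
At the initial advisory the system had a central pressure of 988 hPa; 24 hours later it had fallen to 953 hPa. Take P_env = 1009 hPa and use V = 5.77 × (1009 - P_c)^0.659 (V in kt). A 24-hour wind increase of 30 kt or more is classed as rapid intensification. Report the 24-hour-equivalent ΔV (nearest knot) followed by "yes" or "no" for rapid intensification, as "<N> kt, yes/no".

V₁: ΔP = 21, V ≈ 5.77 × 21^0.659 ≈ 42.91 kt.
V₂: ΔP = 56, V ≈ 5.77 × 56^0.659 ≈ 81.89 kt.
ΔV over 24 h = 38.98 kt → 24 h equivalent = 38.98 × 24/24 ≈ 38.98 kt.
39 kt ≥ 30 kt ⇒ rapid intensification.

39 kt, yes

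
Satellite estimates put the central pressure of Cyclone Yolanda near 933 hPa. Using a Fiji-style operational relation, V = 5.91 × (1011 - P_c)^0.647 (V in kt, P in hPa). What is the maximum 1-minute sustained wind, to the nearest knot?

ΔP = 1011 − 933 = 78 hPa.
78^0.647 ≈ 16.757.
V ≈ 5.91 × 16.757 ≈ 99.0 kt.

99 kt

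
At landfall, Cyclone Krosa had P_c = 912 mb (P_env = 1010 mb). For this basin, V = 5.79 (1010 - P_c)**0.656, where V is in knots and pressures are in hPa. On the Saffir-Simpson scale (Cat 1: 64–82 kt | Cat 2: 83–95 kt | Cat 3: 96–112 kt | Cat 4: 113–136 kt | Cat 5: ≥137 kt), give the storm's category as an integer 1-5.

4

ΔP = 1010 − 912 = 98 mb.
V ≈ 5.79 × 98^0.656 = 5.79 × 20.24 ≈ 117 kt.
117 kt falls in the Category 4 band.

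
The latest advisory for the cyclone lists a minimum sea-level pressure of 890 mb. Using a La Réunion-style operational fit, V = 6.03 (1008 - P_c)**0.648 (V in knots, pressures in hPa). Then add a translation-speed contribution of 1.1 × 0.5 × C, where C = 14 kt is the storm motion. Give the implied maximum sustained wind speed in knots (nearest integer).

ΔP = 1008 − 890 = 118 mb.
118^0.648 ≈ 22.008.
V ≈ 6.03 × 22.008 ≈ 132.7 kt.
Translation term: 1.1 × 0.5 × 14 = 7.7 kt.
Corrected V ≈ 140.4 kt → 140 kt.

140 kt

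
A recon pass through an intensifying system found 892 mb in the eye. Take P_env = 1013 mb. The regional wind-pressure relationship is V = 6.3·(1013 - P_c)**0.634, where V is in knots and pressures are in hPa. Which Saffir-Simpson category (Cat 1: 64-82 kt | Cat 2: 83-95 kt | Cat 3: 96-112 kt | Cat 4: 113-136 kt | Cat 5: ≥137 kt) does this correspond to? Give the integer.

4

ΔP = 1013 − 892 = 121 mb.
V ≈ 6.3 × 121^0.634 = 6.3 × 20.92 ≈ 132 kt.
132 kt falls in the Category 4 band.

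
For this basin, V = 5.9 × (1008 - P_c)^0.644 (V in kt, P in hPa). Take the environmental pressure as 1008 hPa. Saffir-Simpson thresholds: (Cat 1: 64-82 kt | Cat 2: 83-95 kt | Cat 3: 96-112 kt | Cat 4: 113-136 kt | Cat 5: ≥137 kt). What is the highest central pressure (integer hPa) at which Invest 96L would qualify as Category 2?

Category 2 begins at V = 83 kt.
Required ΔP = (83/5.9)^(1/0.644) = 14.068^1.553 ≈ 60.67 hPa.
P_c ≤ 1008 − 60.67 = 947.33, so the highest integer P_c is 947 hPa.

947 hPa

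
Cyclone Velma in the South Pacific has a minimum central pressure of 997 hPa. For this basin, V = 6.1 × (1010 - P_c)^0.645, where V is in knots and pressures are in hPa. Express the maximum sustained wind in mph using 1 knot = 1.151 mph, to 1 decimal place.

ΔP = 1010 − 997 = 13 hPa.
V ≈ 6.1 × 13^0.645 = 6.1 × 5.230 ≈ 31.902 kt.
31.902 × 1.151 ≈ 36.72 mph → 36.7 mph.

36.7 mph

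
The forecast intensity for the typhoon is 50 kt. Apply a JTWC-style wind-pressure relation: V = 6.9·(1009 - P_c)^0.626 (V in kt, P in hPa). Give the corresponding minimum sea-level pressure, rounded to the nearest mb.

985 mb

ΔP = (V / 6.9)^(1/0.626) = (50/6.9)^1.597.
50/6.9 = 7.246; 7.246^1.597 ≈ 23.66 mb.
P_c = 1009 − 23.66 = 985.34 ≈ 985 mb.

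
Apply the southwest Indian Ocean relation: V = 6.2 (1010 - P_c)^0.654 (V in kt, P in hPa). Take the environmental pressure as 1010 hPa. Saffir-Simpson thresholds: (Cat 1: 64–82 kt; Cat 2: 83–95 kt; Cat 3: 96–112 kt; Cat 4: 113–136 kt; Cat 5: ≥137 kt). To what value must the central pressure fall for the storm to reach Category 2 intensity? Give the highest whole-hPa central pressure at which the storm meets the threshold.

Category 2 begins at V = 83 kt.
Required ΔP = (83/6.2)^(1/0.654) = 13.387^1.529 ≈ 52.82 hPa.
P_c ≤ 1010 − 52.82 = 957.18, so the highest integer P_c is 957 hPa.

957 hPa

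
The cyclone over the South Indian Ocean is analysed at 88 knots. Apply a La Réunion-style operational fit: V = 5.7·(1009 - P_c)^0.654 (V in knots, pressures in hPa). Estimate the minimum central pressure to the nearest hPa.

943 hPa

ΔP = (V / 5.7)^(1/0.654) = (88/5.7)^1.529.
88/5.7 = 15.439; 15.439^1.529 ≈ 65.68 hPa.
P_c = 1009 − 65.68 = 943.32 ≈ 943 hPa.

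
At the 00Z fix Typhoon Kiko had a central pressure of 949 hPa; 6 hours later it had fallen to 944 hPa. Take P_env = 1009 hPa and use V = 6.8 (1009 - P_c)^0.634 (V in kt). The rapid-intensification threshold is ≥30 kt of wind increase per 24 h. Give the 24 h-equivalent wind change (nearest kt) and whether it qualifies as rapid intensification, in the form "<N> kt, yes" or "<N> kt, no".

19 kt, no

V₁: ΔP = 60, V ≈ 6.8 × 60^0.634 ≈ 91.17 kt.
V₂: ΔP = 65, V ≈ 6.8 × 65^0.634 ≈ 95.92 kt.
ΔV over 6 h = 4.75 kt → 24 h equivalent = 4.75 × 24/6 ≈ 19.00 kt.
19 kt < 30 kt ⇒ not rapid intensification.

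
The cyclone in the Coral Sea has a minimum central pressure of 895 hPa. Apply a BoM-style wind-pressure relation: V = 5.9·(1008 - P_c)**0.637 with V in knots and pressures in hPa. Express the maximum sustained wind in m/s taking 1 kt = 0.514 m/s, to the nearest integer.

62 m/s

ΔP = 1008 − 895 = 113 hPa.
V ≈ 5.9 × 113^0.637 = 5.9 × 20.315 ≈ 119.857 kt.
119.857 × 0.514 ≈ 61.61 m/s → 62 m/s.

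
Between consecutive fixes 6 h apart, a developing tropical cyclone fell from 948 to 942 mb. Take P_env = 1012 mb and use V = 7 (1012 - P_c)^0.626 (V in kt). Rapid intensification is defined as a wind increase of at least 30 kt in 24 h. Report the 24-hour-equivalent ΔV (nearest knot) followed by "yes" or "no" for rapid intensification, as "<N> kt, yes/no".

22 kt, no

V₁: ΔP = 64, V ≈ 7 × 64^0.626 ≈ 94.57 kt.
V₂: ΔP = 70, V ≈ 7 × 70^0.626 ≈ 100.03 kt.
ΔV over 6 h = 5.46 kt → 24 h equivalent = 5.46 × 24/6 ≈ 21.84 kt.
22 kt < 30 kt ⇒ not rapid intensification.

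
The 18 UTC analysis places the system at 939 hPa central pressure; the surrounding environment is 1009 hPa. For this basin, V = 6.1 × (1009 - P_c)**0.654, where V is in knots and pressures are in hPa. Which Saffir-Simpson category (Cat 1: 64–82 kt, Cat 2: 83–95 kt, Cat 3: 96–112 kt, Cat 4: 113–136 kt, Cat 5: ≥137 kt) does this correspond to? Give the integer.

ΔP = 1009 − 939 = 70 hPa.
V ≈ 6.1 × 70^0.654 = 6.1 × 16.10 ≈ 98 kt.
98 kt falls in the Category 3 band.

3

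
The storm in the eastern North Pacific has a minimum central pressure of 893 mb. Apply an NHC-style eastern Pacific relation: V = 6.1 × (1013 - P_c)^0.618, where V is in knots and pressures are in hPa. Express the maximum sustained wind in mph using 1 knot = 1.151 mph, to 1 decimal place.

135.3 mph

ΔP = 1013 − 893 = 120 mb.
V ≈ 6.1 × 120^0.618 = 6.1 × 19.272 ≈ 117.561 kt.
117.561 × 1.151 ≈ 135.31 mph → 135.3 mph.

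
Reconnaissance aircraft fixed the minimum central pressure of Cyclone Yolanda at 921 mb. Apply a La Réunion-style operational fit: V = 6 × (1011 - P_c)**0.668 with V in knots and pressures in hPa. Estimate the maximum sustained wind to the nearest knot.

121 kt

ΔP = 1011 − 921 = 90 mb.
90^0.668 ≈ 20.204.
V ≈ 6 × 20.204 ≈ 121.2 kt.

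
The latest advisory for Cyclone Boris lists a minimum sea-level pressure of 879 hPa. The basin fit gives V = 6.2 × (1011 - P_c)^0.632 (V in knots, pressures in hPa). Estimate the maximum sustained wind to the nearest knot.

ΔP = 1011 − 879 = 132 hPa.
132^0.632 ≈ 21.888.
V ≈ 6.2 × 21.888 ≈ 135.7 kt.

136 kt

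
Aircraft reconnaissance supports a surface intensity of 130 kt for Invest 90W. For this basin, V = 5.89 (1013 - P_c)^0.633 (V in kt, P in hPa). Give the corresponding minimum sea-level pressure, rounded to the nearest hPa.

880 hPa

ΔP = (V / 5.89)^(1/0.633) = (130/5.89)^1.580.
130/5.89 = 22.071; 22.071^1.580 ≈ 132.72 hPa.
P_c = 1013 − 132.72 = 880.28 ≈ 880 hPa.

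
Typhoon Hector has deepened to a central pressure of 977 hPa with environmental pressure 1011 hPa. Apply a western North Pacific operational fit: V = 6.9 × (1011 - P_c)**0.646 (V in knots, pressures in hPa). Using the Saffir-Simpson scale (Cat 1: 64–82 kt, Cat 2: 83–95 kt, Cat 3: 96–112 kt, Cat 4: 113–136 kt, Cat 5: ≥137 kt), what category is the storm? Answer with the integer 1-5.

1

ΔP = 1011 − 977 = 34 hPa.
V ≈ 6.9 × 34^0.646 = 6.9 × 9.76 ≈ 67 kt.
67 kt falls in the Category 1 band.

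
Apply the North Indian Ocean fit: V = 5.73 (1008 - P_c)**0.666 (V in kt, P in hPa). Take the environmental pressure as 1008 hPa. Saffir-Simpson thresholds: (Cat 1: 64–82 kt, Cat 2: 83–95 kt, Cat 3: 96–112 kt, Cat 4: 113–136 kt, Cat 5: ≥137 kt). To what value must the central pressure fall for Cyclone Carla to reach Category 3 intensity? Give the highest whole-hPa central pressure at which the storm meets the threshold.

939 hPa

Category 3 begins at V = 96 kt.
Required ΔP = (96/5.73)^(1/0.666) = 16.754^1.502 ≈ 68.87 hPa.
P_c ≤ 1008 − 68.87 = 939.13, so the highest integer P_c is 939 hPa.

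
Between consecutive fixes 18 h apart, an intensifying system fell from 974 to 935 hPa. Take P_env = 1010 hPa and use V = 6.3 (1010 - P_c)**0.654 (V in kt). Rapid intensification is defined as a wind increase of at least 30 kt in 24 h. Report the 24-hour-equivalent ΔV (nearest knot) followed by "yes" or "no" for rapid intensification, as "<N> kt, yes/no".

54 kt, yes

V₁: ΔP = 36, V ≈ 6.3 × 36^0.654 ≈ 65.64 kt.
V₂: ΔP = 75, V ≈ 6.3 × 75^0.654 ≈ 106.08 kt.
ΔV over 18 h = 40.44 kt → 24 h equivalent = 40.44 × 24/18 ≈ 53.92 kt.
54 kt ≥ 30 kt ⇒ rapid intensification.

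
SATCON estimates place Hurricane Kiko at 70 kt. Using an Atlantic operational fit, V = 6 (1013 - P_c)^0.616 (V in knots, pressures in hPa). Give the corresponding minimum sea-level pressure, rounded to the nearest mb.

959 mb

ΔP = (V / 6)^(1/0.616) = (70/6)^1.623.
70/6 = 11.667; 11.667^1.623 ≈ 53.96 mb.
P_c = 1013 − 53.96 = 959.04 ≈ 959 mb.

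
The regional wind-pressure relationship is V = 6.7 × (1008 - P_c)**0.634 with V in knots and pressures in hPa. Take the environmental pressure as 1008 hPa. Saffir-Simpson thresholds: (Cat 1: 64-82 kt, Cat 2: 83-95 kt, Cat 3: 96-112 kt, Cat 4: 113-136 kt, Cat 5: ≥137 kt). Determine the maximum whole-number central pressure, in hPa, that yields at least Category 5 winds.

891 hPa

Category 5 begins at V = 137 kt.
Required ΔP = (137/6.7)^(1/0.634) = 20.448^1.577 ≈ 116.75 hPa.
P_c ≤ 1008 − 116.75 = 891.25, so the highest integer P_c is 891 hPa.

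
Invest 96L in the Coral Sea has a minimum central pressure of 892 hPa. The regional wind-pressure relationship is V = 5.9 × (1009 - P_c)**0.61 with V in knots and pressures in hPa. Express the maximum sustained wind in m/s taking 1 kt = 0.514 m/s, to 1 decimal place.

55.4 m/s

ΔP = 1009 − 892 = 117 hPa.
V ≈ 5.9 × 117^0.61 = 5.9 × 18.264 ≈ 107.757 kt.
107.757 × 0.514 ≈ 55.39 m/s → 55.4 m/s.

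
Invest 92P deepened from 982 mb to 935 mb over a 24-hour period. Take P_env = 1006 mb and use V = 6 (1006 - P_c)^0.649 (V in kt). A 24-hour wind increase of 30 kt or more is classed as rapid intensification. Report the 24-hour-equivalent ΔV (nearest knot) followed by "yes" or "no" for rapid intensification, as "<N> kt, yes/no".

V₁: ΔP = 24, V ≈ 6 × 24^0.649 ≈ 47.20 kt.
V₂: ΔP = 71, V ≈ 6 × 71^0.649 ≈ 95.42 kt.
ΔV over 24 h = 48.22 kt → 24 h equivalent = 48.22 × 24/24 ≈ 48.22 kt.
48 kt ≥ 30 kt ⇒ rapid intensification.

48 kt, yes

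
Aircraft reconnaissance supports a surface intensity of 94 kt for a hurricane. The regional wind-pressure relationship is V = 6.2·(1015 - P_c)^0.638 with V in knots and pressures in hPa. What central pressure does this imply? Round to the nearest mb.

ΔP = (V / 6.2)^(1/0.638) = (94/6.2)^1.567.
94/6.2 = 15.161; 15.161^1.567 ≈ 70.91 mb.
P_c = 1015 − 70.91 = 944.09 ≈ 944 mb.

944 mb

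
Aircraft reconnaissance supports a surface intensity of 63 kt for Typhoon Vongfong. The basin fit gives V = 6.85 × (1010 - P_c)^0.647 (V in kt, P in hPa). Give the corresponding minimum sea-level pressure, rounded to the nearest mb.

979 mb

ΔP = (V / 6.85)^(1/0.647) = (63/6.85)^1.546.
63/6.85 = 9.197; 9.197^1.546 ≈ 30.86 mb.
P_c = 1010 − 30.86 = 979.14 ≈ 979 mb.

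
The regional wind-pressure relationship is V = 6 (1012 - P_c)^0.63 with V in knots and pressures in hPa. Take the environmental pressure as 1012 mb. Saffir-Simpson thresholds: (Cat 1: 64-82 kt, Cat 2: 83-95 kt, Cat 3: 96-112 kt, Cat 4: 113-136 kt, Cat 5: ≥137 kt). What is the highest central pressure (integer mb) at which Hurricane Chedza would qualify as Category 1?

969 mb

Category 1 begins at V = 64 kt.
Required ΔP = (64/6)^(1/0.63) = 10.667^1.587 ≈ 42.83 mb.
P_c ≤ 1012 − 42.83 = 969.17, so the highest integer P_c is 969 mb.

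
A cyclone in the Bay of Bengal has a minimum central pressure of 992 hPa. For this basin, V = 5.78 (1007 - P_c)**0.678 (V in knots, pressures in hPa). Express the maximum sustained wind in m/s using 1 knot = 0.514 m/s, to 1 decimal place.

18.6 m/s

ΔP = 1007 − 992 = 15 hPa.
V ≈ 5.78 × 15^0.678 = 5.78 × 6.272 ≈ 36.251 kt.
36.251 × 0.514 ≈ 18.63 m/s → 18.6 m/s.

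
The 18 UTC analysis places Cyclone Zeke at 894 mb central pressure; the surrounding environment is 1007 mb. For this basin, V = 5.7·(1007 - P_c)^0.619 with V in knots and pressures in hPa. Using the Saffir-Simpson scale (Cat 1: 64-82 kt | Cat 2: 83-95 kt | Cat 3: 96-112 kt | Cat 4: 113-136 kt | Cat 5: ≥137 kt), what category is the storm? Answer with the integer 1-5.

3

ΔP = 1007 − 894 = 113 mb.
V ≈ 5.7 × 113^0.619 = 5.7 × 18.66 ≈ 106 kt.
106 kt falls in the Category 3 band.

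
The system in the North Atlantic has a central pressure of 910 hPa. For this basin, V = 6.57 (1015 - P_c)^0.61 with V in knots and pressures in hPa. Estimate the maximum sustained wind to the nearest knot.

112 kt

ΔP = 1015 − 910 = 105 hPa.
105^0.61 ≈ 17.097.
V ≈ 6.57 × 17.097 ≈ 112.3 kt.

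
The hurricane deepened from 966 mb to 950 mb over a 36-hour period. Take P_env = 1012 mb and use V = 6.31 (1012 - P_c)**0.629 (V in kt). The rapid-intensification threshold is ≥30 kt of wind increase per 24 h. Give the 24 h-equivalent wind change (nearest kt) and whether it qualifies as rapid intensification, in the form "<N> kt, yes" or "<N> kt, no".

V₁: ΔP = 46, V ≈ 6.31 × 46^0.629 ≈ 70.13 kt.
V₂: ΔP = 62, V ≈ 6.31 × 62^0.629 ≈ 84.61 kt.
ΔV over 36 h = 14.48 kt → 24 h equivalent = 14.48 × 24/36 ≈ 9.65 kt.
10 kt < 30 kt ⇒ not rapid intensification.

10 kt, no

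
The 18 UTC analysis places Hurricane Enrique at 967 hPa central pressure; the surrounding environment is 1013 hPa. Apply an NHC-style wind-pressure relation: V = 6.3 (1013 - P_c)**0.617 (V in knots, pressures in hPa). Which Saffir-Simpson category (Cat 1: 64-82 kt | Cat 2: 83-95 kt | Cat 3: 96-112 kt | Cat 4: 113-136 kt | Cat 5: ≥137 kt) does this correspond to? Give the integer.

ΔP = 1013 − 967 = 46 hPa.
V ≈ 6.3 × 46^0.617 = 6.3 × 10.62 ≈ 67 kt.
67 kt falls in the Category 1 band.

1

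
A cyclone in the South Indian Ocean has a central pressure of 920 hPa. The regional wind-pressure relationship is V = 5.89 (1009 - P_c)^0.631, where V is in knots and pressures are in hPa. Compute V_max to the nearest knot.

ΔP = 1009 − 920 = 89 hPa.
89^0.631 ≈ 16.985.
V ≈ 5.89 × 16.985 ≈ 100.0 kt.

100 kt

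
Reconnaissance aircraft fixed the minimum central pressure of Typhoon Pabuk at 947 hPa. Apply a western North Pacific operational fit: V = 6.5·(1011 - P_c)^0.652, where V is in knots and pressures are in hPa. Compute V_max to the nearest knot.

98 kt

ΔP = 1011 − 947 = 64 hPa.
64^0.652 ≈ 15.053.
V ≈ 6.5 × 15.053 ≈ 97.8 kt.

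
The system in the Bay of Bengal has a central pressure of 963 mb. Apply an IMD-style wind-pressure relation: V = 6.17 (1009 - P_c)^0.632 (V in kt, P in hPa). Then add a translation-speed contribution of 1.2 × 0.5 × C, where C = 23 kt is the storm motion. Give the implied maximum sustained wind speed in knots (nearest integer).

ΔP = 1009 − 963 = 46 mb.
46^0.632 ≈ 11.243.
V ≈ 6.17 × 11.243 ≈ 69.4 kt.
Translation term: 1.2 × 0.5 × 23 = 13.8 kt.
Corrected V ≈ 83.2 kt → 83 kt.

83 kt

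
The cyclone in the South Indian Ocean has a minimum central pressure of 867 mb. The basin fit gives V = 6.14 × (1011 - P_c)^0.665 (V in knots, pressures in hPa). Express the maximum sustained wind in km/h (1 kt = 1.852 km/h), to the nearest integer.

ΔP = 1011 − 867 = 144 mb.
V ≈ 6.14 × 144^0.665 = 6.14 × 27.247 ≈ 167.294 kt.
167.294 × 1.852 ≈ 309.83 km/h → 310 km/h.

310 km/h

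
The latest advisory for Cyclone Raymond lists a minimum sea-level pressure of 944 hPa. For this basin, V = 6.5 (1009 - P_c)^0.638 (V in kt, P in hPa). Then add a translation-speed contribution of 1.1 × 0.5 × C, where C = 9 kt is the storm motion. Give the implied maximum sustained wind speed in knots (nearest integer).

ΔP = 1009 − 944 = 65 hPa.
65^0.638 ≈ 14.343.
V ≈ 6.5 × 14.343 ≈ 93.2 kt.
Translation term: 1.1 × 0.5 × 9 = 4.95 kt.
Corrected V ≈ 98.15 kt → 98 kt.

98 kt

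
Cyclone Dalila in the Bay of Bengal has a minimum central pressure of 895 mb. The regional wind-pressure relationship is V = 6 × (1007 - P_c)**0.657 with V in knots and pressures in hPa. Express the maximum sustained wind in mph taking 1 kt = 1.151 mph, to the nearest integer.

153 mph

ΔP = 1007 − 895 = 112 mb.
V ≈ 6 × 112^0.657 = 6 × 22.199 ≈ 133.195 kt.
133.195 × 1.151 ≈ 153.31 mph → 153 mph.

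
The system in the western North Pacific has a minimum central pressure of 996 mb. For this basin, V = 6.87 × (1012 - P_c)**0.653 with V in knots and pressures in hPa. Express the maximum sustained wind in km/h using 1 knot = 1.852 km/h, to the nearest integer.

78 km/h

ΔP = 1012 − 996 = 16 mb.
V ≈ 6.87 × 16^0.653 = 6.87 × 6.114 ≈ 42.000 kt.
42.000 × 1.852 ≈ 77.78 km/h → 78 km/h.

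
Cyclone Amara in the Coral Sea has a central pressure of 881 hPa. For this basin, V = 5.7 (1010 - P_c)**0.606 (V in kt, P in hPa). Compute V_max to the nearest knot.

108 kt

ΔP = 1010 − 881 = 129 hPa.
129^0.606 ≈ 19.012.
V ≈ 5.7 × 19.012 ≈ 108.4 kt.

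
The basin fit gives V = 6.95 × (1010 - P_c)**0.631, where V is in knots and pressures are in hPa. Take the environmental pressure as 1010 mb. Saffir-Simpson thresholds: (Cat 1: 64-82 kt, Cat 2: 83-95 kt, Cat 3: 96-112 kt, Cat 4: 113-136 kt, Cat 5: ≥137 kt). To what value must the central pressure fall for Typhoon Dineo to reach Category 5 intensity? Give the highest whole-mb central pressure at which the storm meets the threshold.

897 mb

Category 5 begins at V = 137 kt.
Required ΔP = (137/6.95)^(1/0.631) = 19.712^1.585 ≈ 112.69 mb.
P_c ≤ 1010 − 112.69 = 897.31, so the highest integer P_c is 897 mb.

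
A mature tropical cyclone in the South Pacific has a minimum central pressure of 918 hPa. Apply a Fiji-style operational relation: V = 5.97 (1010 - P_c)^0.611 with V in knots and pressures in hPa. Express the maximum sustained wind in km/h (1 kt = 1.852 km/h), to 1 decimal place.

ΔP = 1010 − 918 = 92 hPa.
V ≈ 5.97 × 92^0.611 = 5.97 × 15.844 ≈ 94.591 kt.
94.591 × 1.852 ≈ 175.18 km/h → 175.2 km/h.

175.2 km/h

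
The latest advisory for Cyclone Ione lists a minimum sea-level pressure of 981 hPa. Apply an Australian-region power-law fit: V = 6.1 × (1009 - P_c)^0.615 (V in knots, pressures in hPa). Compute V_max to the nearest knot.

ΔP = 1009 − 981 = 28 hPa.
28^0.615 ≈ 7.763.
V ≈ 6.1 × 7.763 ≈ 47.4 kt.

47 kt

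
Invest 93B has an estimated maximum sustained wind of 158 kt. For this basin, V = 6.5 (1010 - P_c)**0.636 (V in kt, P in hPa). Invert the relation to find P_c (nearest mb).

ΔP = (V / 6.5)^(1/0.636) = (158/6.5)^1.572.
158/6.5 = 24.308; 24.308^1.572 ≈ 150.95 mb.
P_c = 1010 − 150.95 = 859.05 ≈ 859 mb.

859 mb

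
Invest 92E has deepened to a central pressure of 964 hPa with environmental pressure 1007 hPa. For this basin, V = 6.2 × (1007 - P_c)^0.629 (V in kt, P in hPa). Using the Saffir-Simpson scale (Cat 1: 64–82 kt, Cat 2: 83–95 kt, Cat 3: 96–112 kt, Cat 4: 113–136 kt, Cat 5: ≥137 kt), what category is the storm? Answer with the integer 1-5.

ΔP = 1007 − 964 = 43 hPa.
V ≈ 6.2 × 43^0.629 = 6.2 × 10.65 ≈ 66 kt.
66 kt falls in the Category 1 band.

1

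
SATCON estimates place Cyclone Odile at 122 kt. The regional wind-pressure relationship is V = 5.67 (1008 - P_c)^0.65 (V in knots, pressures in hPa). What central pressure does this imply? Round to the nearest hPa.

ΔP = (V / 5.67)^(1/0.65) = (122/5.67)^1.538.
122/5.67 = 21.517; 21.517^1.538 ≈ 112.31 hPa.
P_c = 1008 − 112.31 = 895.69 ≈ 896 hPa.

896 hPa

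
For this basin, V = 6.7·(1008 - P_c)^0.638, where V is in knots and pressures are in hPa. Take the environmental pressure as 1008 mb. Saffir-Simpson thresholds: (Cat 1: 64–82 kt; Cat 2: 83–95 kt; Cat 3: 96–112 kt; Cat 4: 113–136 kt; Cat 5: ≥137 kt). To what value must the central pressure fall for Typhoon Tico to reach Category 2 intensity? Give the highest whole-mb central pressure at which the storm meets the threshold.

Category 2 begins at V = 83 kt.
Required ΔP = (83/6.7)^(1/0.638) = 12.388^1.567 ≈ 51.66 mb.
P_c ≤ 1008 − 51.66 = 956.34, so the highest integer P_c is 956 mb.

956 mb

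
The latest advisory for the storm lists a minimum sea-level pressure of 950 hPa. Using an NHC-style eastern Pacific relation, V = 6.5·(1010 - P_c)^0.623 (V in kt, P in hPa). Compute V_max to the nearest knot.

83 kt

ΔP = 1010 − 950 = 60 hPa.
60^0.623 ≈ 12.817.
V ≈ 6.5 × 12.817 ≈ 83.3 kt.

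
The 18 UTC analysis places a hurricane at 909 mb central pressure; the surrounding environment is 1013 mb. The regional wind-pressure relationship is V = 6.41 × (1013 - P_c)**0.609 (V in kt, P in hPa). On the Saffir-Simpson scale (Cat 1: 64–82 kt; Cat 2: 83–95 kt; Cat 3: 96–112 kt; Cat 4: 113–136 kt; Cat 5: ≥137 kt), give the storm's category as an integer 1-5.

3

ΔP = 1013 − 909 = 104 mb.
V ≈ 6.41 × 104^0.609 = 6.41 × 16.92 ≈ 108 kt.
108 kt falls in the Category 3 band.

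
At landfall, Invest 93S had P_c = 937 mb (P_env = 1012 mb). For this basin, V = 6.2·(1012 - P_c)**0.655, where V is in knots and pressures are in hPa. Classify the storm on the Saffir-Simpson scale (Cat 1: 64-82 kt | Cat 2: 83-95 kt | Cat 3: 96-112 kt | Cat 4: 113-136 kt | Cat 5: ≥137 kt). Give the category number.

ΔP = 1012 − 937 = 75 mb.
V ≈ 6.2 × 75^0.655 = 6.2 × 16.91 ≈ 105 kt.
105 kt falls in the Category 3 band.

3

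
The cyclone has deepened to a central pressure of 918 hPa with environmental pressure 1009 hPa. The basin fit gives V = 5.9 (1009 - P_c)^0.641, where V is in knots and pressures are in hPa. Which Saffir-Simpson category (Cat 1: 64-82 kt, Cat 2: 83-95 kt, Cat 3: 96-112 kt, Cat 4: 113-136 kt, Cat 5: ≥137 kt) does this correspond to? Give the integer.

ΔP = 1009 − 918 = 91 hPa.
V ≈ 5.9 × 91^0.641 = 5.9 × 18.02 ≈ 106 kt.
106 kt falls in the Category 3 band.

3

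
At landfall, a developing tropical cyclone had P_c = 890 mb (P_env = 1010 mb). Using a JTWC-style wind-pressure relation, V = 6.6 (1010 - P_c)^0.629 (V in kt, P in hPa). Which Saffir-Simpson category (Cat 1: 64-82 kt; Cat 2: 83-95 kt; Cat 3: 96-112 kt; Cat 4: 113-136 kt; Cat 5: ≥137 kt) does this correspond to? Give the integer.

4

ΔP = 1010 − 890 = 120 mb.
V ≈ 6.6 × 120^0.629 = 6.6 × 20.31 ≈ 134 kt.
134 kt falls in the Category 4 band.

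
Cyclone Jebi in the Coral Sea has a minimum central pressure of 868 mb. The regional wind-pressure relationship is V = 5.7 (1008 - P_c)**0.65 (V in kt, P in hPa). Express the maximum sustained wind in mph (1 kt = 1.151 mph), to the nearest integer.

163 mph

ΔP = 1008 − 868 = 140 mb.
V ≈ 5.7 × 140^0.65 = 5.7 × 24.830 ≈ 141.533 kt.
141.533 × 1.151 ≈ 162.90 mph → 163 mph.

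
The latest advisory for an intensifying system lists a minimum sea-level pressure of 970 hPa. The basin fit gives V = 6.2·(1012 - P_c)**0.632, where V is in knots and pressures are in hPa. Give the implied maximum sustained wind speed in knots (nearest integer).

ΔP = 1012 − 970 = 42 hPa.
42^0.632 ≈ 10.614.
V ≈ 6.2 × 10.614 ≈ 65.8 kt.

66 kt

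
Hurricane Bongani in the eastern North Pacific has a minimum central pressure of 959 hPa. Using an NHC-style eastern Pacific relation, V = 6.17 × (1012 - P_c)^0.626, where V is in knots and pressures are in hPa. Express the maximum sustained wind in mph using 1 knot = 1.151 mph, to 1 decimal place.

85.3 mph

ΔP = 1012 − 959 = 53 hPa.
V ≈ 6.17 × 53^0.626 = 6.17 × 12.006 ≈ 74.077 kt.
74.077 × 1.151 ≈ 85.26 mph → 85.3 mph.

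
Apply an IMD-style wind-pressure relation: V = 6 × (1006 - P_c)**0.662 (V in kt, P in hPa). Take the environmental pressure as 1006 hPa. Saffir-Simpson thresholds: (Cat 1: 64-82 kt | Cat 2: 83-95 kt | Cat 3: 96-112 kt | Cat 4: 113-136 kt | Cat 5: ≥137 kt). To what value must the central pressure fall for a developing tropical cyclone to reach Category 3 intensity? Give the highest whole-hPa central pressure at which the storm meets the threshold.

Category 3 begins at V = 96 kt.
Required ΔP = (96/6)^(1/0.662) = 16.000^1.511 ≈ 65.90 hPa.
P_c ≤ 1006 − 65.90 = 940.10, so the highest integer P_c is 940 hPa.

940 hPa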